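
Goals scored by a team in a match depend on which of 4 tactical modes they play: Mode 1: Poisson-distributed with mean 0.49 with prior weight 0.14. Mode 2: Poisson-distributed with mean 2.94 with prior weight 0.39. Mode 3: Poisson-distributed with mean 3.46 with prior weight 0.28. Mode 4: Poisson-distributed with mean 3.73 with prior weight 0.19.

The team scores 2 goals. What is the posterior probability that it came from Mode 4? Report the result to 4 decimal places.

P(component k | x) = π_k·f_k(x) / marginal(x), where marginal(x) = Σ_j π_j·f_j(x).
Poisson probabilities:
  p_1 = e^(−0.49)·0.49^2/2! = 0.0735458
  p_2 = e^(−2.94)·2.94^2/2! = 0.228475
  p_3 = e^(−3.46)·3.46^2/2! = 0.188132
  p_4 = e^(−3.73)·3.73^2/2! = 0.166905
Multiply by the mixture weights:
  π_1·p_1 = 0.14 × 0.0735458 = 0.0102964
  π_2·p_2 = 0.39 × 0.228475 = 0.0891053
  π_3·p_3 = 0.28 × 0.188132 = 0.052677
  π_4·p_4 = 0.19 × 0.166905 = 0.0317119
Marginal: 0.0102964 + 0.0891053 + 0.052677 + 0.0317119 = 0.183791
So the posterior for Mode 4 is 0.0317119 / 0.183791 ≈ 0.1725.

0.1725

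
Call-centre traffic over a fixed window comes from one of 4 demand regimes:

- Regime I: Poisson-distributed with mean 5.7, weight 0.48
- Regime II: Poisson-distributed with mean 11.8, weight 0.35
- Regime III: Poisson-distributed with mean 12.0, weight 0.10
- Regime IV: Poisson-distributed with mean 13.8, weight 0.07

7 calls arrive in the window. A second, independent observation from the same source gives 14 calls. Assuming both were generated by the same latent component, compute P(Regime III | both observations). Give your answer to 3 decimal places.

0.190

P(component k | x) = P(Z=k)·f_k(x) / marginal(x), where marginal(x) = Σ_j P(Z=j)·f_j(x).
Since both observations come from the same component, the likelihood for component k is f_k(x₁)·f_k(x₂).
  L_I = [0.129782] × [0.00146677] = 0.00019036
  L_II = [0.0474317] × [0.0873504] = 0.00414318
  L_III = [0.0436822] × [0.0904889] = 0.00395275
  L_IV = [0.019207] × [0.105836] = 0.0020328
Multiply by the mixture weights:
  P(Z=I)·L_I = 0.48 × 0.00019036 = 9.13729e-05
  P(Z=II)·L_II = 0.35 × 0.00414318 = 0.00145011
  P(Z=III)·L_III = 0.10 × 0.00395275 = 0.000395275
  P(Z=IV)·L_IV = 0.07 × 0.0020328 = 0.000142296
Denominator: 9.13729e-05 + 0.00145011 + 0.000395275 + 0.000142296 = 0.00207906
P(Regime III | data) = 0.000395275 / 0.00207906 ≈ 0.190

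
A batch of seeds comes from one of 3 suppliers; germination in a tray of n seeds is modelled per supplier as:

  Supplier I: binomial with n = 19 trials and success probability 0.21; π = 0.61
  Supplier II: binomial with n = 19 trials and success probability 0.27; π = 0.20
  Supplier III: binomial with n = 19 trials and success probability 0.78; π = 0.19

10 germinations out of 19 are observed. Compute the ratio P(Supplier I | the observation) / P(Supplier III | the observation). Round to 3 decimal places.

0.638

Posterior odds = (w_i f_i(x)) / (w_j f_j(x)); the normalising sum cancels.
Evaluate each component's likelihood at the observed value:
  f_I = C(19,10)·0.21^10·0.79^9 = 92378·1.66799e-07·0.119852 = 0.00184674
  f_II = C(19,10)·0.27^10·0.73^9 = 92378·2.05891e-06·0.0588716 = 0.0111973
  f_III = C(19,10)·0.78^10·0.22^9 = 92378·0.0833578·1.20727e-06 = 0.00929648
Posterior odds = (w_I·f_I) / (w_III·f_III) = (0.61·0.00184674) / (0.19·0.00929648) = 0.00112651 / 0.00176633 ≈ 0.638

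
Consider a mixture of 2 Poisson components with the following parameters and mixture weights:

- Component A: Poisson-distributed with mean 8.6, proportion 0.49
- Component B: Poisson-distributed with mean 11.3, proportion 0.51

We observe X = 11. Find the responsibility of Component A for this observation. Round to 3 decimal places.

0.415

Posterior ∝ prior × likelihood, so P(k | x) ∝ π_k f_k(x); normalise over all components.
Component likelihoods at x = 11:
  L_A = e^(−8.6)·8.6^11/11! = 0.0877798
  L_B = e^(−11.3)·11.3^11/11! = 0.118899
Weight by the priors:
  π_A·L_A = 0.49 × 0.0877798 = 0.0430121
  π_B·L_B = 0.51 × 0.118899 = 0.0606387
Marginal: 0.0430121 + 0.0606387 = 0.103651
P(Component A | data) = 0.0430121 / 0.103651 ≈ 0.415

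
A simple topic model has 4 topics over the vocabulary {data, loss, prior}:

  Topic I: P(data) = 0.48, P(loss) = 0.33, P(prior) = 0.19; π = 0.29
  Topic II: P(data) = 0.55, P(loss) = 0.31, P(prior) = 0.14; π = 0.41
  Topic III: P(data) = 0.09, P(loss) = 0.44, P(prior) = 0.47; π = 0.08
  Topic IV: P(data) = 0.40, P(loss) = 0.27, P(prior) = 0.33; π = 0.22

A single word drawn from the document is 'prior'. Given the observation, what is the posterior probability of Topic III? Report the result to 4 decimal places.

0.1688

Posterior ∝ prior × likelihood, so P(k | x) ∝ w_k f_k(x); normalise over all components.
Categorical probabilities:
  p_I = 0.19
  p_II = 0.14
  p_III = 0.47
  p_IV = 0.33
Prior × likelihood for each component:
  w_I·p_I = 0.29 × 0.19 = 0.0551
  w_II·p_II = 0.41 × 0.14 = 0.0574
  w_III·p_III = 0.08 × 0.47 = 0.0376
  w_IV·p_IV = 0.22 × 0.33 = 0.0726
Normaliser: 0.0551 + 0.0574 + 0.0376 + 0.0726 = 0.2227
So the posterior for Topic III is 0.0376 / 0.2227 ≈ 0.1688.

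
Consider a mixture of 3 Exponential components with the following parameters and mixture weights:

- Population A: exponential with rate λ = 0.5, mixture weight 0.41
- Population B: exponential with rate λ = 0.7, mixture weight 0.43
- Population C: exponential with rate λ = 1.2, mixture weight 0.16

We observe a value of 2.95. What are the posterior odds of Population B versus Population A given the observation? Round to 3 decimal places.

0.814

Since P(k|x) ∝ w_k f_k(x), the posterior odds are w_i f_i(x) / (w_j f_j(x)).
Component likelihoods at x = 2.95:
  L_A = 0.114389
  L_B = 0.0887728
  L_C = 0.034816
0.0381723 / 0.0468996 ≈ 0.814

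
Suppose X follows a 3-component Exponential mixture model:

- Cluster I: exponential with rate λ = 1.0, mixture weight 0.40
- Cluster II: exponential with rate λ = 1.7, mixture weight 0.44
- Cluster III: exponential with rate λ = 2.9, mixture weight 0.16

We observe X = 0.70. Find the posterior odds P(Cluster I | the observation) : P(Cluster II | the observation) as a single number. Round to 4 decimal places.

The posterior odds equal the prior odds times the likelihood ratio: (w_i/w_j)·(f_i(x)/f_j(x)).
Component likelihoods at x = 0.70:
  L_I = 1.0·e^(−1.0·0.70) = 1.0·e^(−0.7000) = 0.496585
  L_II = 1.7·e^(−1.7·0.70) = 1.7·e^(−1.1900) = 0.517176
  L_III = 2.9·e^(−2.9·0.70) = 2.9·e^(−2.0300) = 0.380873
0.198634 / 0.227558 ≈ 0.8729

0.8729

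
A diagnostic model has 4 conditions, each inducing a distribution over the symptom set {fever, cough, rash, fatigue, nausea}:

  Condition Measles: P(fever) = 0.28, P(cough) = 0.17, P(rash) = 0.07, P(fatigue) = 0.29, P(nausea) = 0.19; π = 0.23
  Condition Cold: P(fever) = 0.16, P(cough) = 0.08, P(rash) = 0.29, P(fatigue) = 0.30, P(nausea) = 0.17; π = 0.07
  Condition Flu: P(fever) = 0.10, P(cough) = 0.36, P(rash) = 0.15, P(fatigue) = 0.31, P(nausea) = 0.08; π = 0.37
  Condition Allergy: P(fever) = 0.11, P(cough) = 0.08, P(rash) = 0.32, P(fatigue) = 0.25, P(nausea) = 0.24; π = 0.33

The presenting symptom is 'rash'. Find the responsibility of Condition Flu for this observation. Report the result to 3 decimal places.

0.281

P(component k | x) = w_k·f_k(x) / marginal(x), where marginal(x) = Σ_j w_j·f_j(x).
Categorical probabilities:
  f_Measles = P(rash | comp) = 0.07
  f_Cold = P(rash | comp) = 0.29
  f_Flu = P(rash | comp) = 0.15
  f_Allergy = P(rash | comp) = 0.32
Multiply by the mixture weights:
  w_Measles·f_Measles = 0.23 × 0.07 = 0.0161
  w_Cold·f_Cold = 0.07 × 0.29 = 0.0203
  w_Flu·f_Flu = 0.37 × 0.15 = 0.0555
  w_Allergy·f_Allergy = 0.33 × 0.32 = 0.1056
Denominator: 0.0161 + 0.0203 + 0.0555 + 0.1056 = 0.1975
P(Condition Flu | x) = 0.0555 / 0.1975 ≈ 0.281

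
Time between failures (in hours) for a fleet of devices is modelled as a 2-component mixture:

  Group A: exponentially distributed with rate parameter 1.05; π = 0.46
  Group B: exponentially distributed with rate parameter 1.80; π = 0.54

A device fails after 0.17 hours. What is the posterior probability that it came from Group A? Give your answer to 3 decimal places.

Posterior ∝ prior × likelihood, so P(k | x) ∝ π_k f_k(x); normalise over all components.
Exponential densities:
  L_A = 0.87835
  L_B = 1.3255
Unnormalised posteriors:
  π_A·L_A = 0.46 × 0.87835 = 0.404041
  π_B·L_B = 0.54 × 1.3255 = 0.715768
Evidence: 0.404041 + 0.715768 = 1.11981
Responsibility of Group A: 0.404041 / 1.11981 ≈ 0.361

0.361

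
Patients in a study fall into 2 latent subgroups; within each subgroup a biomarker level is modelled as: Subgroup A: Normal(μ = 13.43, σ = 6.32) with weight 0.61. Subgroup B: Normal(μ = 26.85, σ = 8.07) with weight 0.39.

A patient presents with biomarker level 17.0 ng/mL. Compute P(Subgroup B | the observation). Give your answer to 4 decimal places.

0.2180

Posterior ∝ prior × likelihood, so P(k | x) ∝ w_k f_k(x); normalise over all components.
Component likelihoods at x = 17.0 ng/mL:
  f_A = (1/(6.32·√(2π)))·exp(−(17.0−13.43)²/(2·6.32²)) = 0.063124·exp(-0.15954) = 0.0538152
  f_B = (1/(8.07·√(2π)))·exp(−(17.0−26.85)²/(2·8.07²)) = 0.049435·exp(-0.74490) = 0.023471
Unnormalised posteriors:
  w_A·f_A = 0.61 × 0.0538152 = 0.0328273
  w_B·f_B = 0.39 × 0.023471 = 0.00915371
Normaliser: 0.0328273 + 0.00915371 = 0.041981
Responsibility of Subgroup B: 0.00915371 / 0.041981 ≈ 0.2180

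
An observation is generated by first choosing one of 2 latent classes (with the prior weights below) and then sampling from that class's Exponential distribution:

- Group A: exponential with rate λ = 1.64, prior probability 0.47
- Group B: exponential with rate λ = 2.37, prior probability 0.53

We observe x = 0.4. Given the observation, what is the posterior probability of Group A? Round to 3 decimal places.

0.451

The responsibility of component k is π_k f_k(x) divided by Σ_j π_j f_j(x).
Evaluate each component's likelihood at the observed value:
  L_A = 0.851034
  L_B = 0.918411
Weight by the priors:
  π_A·L_A = 0.47 × 0.851034 = 0.399986
  π_B·L_B = 0.53 × 0.918411 = 0.486758
Denominator: 0.399986 + 0.486758 = 0.886744
So the posterior for Group A is 0.399986 / 0.886744 ≈ 0.451.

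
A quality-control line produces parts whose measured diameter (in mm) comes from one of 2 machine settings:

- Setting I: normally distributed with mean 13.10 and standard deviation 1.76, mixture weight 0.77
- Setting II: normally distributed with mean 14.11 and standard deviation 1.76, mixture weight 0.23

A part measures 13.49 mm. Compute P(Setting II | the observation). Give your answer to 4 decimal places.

0.2234

The responsibility of component k is P(Z=k) f_k(x) divided by Σ_j P(Z=j) f_j(x).
Component likelihoods at x = 13.49 mm:
  L_I = (1/(1.76·√(2π)))·exp(−(13.49−13.10)²/(2·1.76²)) = 0.226672·exp(-0.02455) = 0.221174
  L_II = (1/(1.76·√(2π)))·exp(−(13.49−14.11)²/(2·1.76²)) = 0.226672·exp(-0.06205) = 0.213035
Unnormalised posteriors:
  P(Z=I)·L_I = 0.77 × 0.221174 = 0.170304
  P(Z=II)·L_II = 0.23 × 0.213035 = 0.048998
Marginal: 0.170304 + 0.048998 = 0.219302
P(Setting II | x) ≈ 0.2234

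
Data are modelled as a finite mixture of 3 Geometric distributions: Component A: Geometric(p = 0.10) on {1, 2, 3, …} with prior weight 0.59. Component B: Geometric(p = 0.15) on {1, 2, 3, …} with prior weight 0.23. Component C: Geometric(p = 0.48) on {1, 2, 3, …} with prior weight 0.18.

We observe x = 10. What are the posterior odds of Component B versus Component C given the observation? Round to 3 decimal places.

33.269

Only the two components matter; the odds are (w_i f_i(x)) / (w_j f_j(x)).
Evaluate each component's likelihood at the observed value:
  f_A = 0.10·(1−0.10)^9 = 0.10·0.38742 = 0.038742
  f_B = 0.15·(1−0.15)^9 = 0.15·0.231617 = 0.0347425
  f_C = 0.48·(1−0.48)^9 = 0.48·0.00277991 = 0.00133435
Odds = (0.23/0.18) × (0.0347425/0.00133435) = 1.27778 × 26.037 ≈ 33.269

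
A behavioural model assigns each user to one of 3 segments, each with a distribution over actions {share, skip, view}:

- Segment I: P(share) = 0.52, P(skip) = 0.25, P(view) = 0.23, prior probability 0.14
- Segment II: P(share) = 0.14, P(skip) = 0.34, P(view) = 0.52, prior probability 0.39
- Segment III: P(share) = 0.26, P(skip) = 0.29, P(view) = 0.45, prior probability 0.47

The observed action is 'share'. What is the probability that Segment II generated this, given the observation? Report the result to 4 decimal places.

0.2188

Posterior ∝ prior × likelihood, so P(k | x) ∝ π_k f_k(x); normalise over all components.
Evaluate each component's likelihood at the observed value:
  f_I = 0.52
  f_II = 0.14
  f_III = 0.26
Weight by the priors:
  π_I·f_I = 0.14 × 0.52 = 0.0728
  π_II·f_II = 0.39 × 0.14 = 0.0546
  π_III·f_III = 0.47 × 0.26 = 0.1222
Denominator: 0.0728 + 0.0546 + 0.1222 = 0.2496
So the posterior for Segment II is 0.0546 / 0.2496 ≈ 0.2188.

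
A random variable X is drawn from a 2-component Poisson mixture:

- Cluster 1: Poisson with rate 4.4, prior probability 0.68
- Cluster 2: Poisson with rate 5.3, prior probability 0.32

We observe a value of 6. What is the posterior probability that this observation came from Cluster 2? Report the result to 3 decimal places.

P(component k | x) = π_k·f_k(x) / marginal(x), where marginal(x) = Σ_j π_j·f_j(x).
Poisson probabilities:
  p_1 = 0.123734
  p_2 = 0.15366
Prior × likelihood for each component:
  π_1·p_1 = 0.68 × 0.123734 = 0.0841389
  π_2·p_2 = 0.32 × 0.15366 = 0.0491713
Normaliser: 0.0841389 + 0.0491713 = 0.13331
So the posterior for Cluster 2 is 0.0491713 / 0.13331 ≈ 0.369.

0.369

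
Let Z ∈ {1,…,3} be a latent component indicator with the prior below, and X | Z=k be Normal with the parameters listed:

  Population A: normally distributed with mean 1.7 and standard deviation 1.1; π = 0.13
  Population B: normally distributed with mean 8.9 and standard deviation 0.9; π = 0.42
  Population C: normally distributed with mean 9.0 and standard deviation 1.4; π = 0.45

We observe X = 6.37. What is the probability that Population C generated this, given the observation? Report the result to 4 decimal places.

The responsibility of component k is π_k f_k(x) divided by Σ_j π_j f_j(x).
Normal densities:
  f_A = 4.42263e-05
  f_B = 0.00852501
  f_C = 0.0488048
Multiply by the mixture weights:
  π_A·f_A = 0.13 × 4.42263e-05 = 5.74942e-06
  π_B·f_B = 0.42 × 0.00852501 = 0.00358051
  π_C·f_C = 0.45 × 0.0488048 = 0.0219622
Sum: 5.74942e-06 + 0.00358051 + 0.0219622 = 0.0255484
P(Population C | 6.37) ≈ 0.8596

0.8596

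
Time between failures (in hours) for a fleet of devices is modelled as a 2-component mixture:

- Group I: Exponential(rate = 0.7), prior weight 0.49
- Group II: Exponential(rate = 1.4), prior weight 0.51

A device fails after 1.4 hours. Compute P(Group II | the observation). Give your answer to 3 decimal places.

0.439

The responsibility of component k is w_k f_k(x) divided by Σ_j w_j f_j(x).
Exponential densities:
  L_I = 0.262718
  L_II = 0.197202
Unnormalised posteriors:
  w_I·L_I = 0.49 × 0.262718 = 0.128732
  w_II·L_II = 0.51 × 0.197202 = 0.100573
Normaliser: 0.128732 + 0.100573 = 0.229305
P(Group II | the observation) = 0.100573 / 0.229305 ≈ 0.439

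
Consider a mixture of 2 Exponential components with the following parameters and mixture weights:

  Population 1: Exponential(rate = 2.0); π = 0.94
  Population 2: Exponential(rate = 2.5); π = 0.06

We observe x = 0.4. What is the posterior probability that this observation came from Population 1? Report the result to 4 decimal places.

Posterior ∝ prior × likelihood, so P(k | x) ∝ w_k f_k(x); normalise over all components.
Exponential densities:
  p_1 = 0.898658
  p_2 = 0.919699
Multiply by the mixture weights:
  w_1·p_1 = 0.94 × 0.898658 = 0.844738
  w_2·p_2 = 0.06 × 0.919699 = 0.0551819
Sum: 0.844738 + 0.0551819 = 0.89992
P(Population 1 | the observation) ≈ 0.9387

0.9387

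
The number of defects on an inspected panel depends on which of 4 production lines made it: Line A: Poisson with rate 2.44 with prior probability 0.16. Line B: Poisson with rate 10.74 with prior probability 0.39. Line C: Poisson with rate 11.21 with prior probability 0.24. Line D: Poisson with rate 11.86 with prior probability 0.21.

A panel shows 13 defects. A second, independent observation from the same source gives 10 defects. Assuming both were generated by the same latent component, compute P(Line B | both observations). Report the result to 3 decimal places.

0.454

By Bayes' theorem, P(k | x) = w_k f_k(x) / Σ_j w_j f_j(x).
Since both observations come from the same component, the likelihood for component k is f_k(x₁)·f_k(x₂).
  f_A = [e^(−2.44)·2.44^13/13! = 1.52093e-06] × [0.000179662] = 2.73253e-10
  f_B = [e^(−10.74)·10.74^13/13! = 0.0879939] × [0.121887] = 0.0107253
  f_C = [e^(−11.21)·11.21^13/13! = 0.0959735] × [0.11691] = 0.0112203
  f_D = [e^(−11.86)·11.86^13/13! = 0.104253] × [0.107239] = 0.0111799
Unnormalised posteriors:
  w_A·f_A = 0.16 × 2.73253e-10 = 4.37205e-11
  w_B·f_B = 0.39 × 0.0107253 = 0.00418287
  w_C·f_C = 0.24 × 0.0112203 = 0.00269287
  w_D·f_D = 0.21 × 0.0111799 = 0.00234779
Evidence: 4.37205e-11 + 0.00418287 + 0.00269287 + 0.00234779 = 0.00922352
Responsibility of Line B: 0.00418287 / 0.00922352 ≈ 0.454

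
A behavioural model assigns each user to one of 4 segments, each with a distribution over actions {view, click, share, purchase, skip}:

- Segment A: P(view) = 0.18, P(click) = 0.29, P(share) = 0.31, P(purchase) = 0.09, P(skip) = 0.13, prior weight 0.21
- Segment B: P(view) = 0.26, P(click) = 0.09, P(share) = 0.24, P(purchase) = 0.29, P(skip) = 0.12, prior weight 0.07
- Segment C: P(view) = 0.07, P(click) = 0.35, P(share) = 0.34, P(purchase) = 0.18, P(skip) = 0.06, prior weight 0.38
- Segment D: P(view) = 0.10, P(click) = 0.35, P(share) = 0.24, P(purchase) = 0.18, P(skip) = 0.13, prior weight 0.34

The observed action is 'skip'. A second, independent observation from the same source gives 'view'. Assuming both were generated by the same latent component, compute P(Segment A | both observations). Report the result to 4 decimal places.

Apply Bayes' rule: the posterior for each component is proportional to its prior times its likelihood at x.
Since both observations come from the same component, the likelihood for component k is f_k(x₁)·f_k(x₂).
  p_A = [0.13] × [0.18] = 0.0234
  p_B = [0.12] × [0.26] = 0.0312
  p_C = [0.06] × [0.07] = 0.0042
  p_D = [0.13] × [0.1] = 0.013
Prior × likelihood for each component:
  w_A·p_A = 0.21 × 0.0234 = 0.004914
  w_B·p_B = 0.07 × 0.0312 = 0.002184
  w_C·p_C = 0.38 × 0.0042 = 0.001596
  w_D·p_D = 0.34 × 0.013 = 0.00442
Evidence: 0.004914 + 0.002184 + 0.001596 + 0.00442 = 0.013114
Responsibility of Segment A: 0.004914 / 0.013114 ≈ 0.3747

0.3747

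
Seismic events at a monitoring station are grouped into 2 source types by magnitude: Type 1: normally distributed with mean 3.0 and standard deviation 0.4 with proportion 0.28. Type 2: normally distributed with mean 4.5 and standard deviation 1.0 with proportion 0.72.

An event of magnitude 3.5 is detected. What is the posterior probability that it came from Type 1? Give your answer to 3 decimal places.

Apply Bayes' rule: the posterior for each component is proportional to its prior times its likelihood at x.
Evaluate each component's likelihood at the observed value:
  f_1 = 0.456623
  f_2 = 0.241971
Weight by the priors:
  w_1·f_1 = 0.28 × 0.456623 = 0.127854
  w_2·f_2 = 0.72 × 0.241971 = 0.174219
Evidence: 0.127854 + 0.174219 = 0.302073
P(Type 1 | 3.5) ≈ 0.423

0.423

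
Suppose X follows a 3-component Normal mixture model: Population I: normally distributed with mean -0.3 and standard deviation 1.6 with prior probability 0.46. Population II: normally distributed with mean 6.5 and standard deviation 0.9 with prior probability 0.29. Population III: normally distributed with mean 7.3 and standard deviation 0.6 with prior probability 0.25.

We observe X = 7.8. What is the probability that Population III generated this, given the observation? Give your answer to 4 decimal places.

The responsibility of component k is π_k f_k(x) divided by Σ_j π_j f_j(x).
Component likelihoods at x = 7.8:
  L_I = 6.78491e-07
  L_II = 0.156173
  L_III = 0.469853
Multiply by the mixture weights:
  π_I·L_I = 0.46 × 6.78491e-07 = 3.12106e-07
  π_II·L_II = 0.29 × 0.156173 = 0.0452903
  π_III·L_III = 0.25 × 0.469853 = 0.117463
Sum: 3.12106e-07 + 0.0452903 + 0.117463 = 0.162754
P(Population III | x) ≈ 0.7217

0.7217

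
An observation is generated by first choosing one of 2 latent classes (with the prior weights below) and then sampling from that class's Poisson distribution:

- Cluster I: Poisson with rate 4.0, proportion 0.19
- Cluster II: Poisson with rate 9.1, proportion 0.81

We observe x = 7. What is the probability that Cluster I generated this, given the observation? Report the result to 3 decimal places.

Apply Bayes' rule: the posterior for each component is proportional to its prior times its likelihood at x.
Evaluate each component's likelihood at the observed value:
  f_I = e^(−4.0)·4.0^7/7! = 0.0595404
  f_II = e^(−9.1)·9.1^7/7! = 0.114493
Weight by the priors:
  P(Z=I)·f_I = 0.19 × 0.0595404 = 0.0113127
  P(Z=II)·f_II = 0.81 × 0.114493 = 0.0927394
Evidence: 0.0113127 + 0.0927394 = 0.104052
Responsibility of Cluster I: 0.0113127 / 0.104052 ≈ 0.109

0.109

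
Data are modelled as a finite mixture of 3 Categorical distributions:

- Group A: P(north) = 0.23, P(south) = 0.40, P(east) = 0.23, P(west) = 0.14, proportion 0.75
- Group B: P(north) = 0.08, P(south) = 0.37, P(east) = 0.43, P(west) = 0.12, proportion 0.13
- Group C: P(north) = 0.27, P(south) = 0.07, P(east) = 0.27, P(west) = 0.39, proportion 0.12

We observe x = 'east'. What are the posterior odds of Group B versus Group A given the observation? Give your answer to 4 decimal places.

0.3241

The posterior odds equal the prior odds times the likelihood ratio: (π_i/π_j)·(f_i(x)/f_j(x)).
Component likelihoods at x = 'east':
  p_A = P(east | comp) = 0.23
  p_B = P(east | comp) = 0.43
  p_C = P(east | comp) = 0.27
Posterior odds = (π_B·p_B) / (π_A·p_A) = (0.13·0.43) / (0.75·0.23) = 0.0559 / 0.1725 ≈ 0.3241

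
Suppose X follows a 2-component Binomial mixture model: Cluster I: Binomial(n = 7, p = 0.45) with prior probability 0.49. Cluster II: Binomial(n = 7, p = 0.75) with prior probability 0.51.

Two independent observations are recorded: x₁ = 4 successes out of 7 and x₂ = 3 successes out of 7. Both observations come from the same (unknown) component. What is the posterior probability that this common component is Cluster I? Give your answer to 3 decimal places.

P(component k | x) = P(Z=k)·f_k(x) / marginal(x), where marginal(x) = Σ_j P(Z=j)·f_j(x).
Since both observations come from the same component, the likelihood for component k is f_k(x₁)·f_k(x₂).
  L_I = [0.238785] × [0.291848] = 0.0696887
  L_II = [0.173035] × [0.0576782] = 0.00998033
Multiply by the mixture weights:
  P(Z=I)·L_I = 0.49 × 0.0696887 = 0.0341475
  P(Z=II)·L_II = 0.51 × 0.00998033 = 0.00508997
Evidence: 0.0341475 + 0.00508997 = 0.0392374
So the posterior for Cluster I is 0.0341475 / 0.0392374 ≈ 0.870.

0.870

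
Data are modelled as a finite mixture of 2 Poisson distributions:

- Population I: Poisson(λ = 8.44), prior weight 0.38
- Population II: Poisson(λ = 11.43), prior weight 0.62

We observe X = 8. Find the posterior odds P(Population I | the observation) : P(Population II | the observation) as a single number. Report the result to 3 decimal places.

Only the two components matter; the odds are (π_i f_i(x)) / (π_j f_j(x)).
Component likelihoods at x = 8:
  f_I = e^(−8.44)·8.44^8/8! = 0.137966
  f_II = e^(−11.43)·11.43^8/8! = 0.0784989
Posterior odds = (π_I·f_I) / (π_II·f_II) = (0.38·0.137966) / (0.62·0.0784989) = 0.0524273 / 0.0486693 ≈ 1.077

1.077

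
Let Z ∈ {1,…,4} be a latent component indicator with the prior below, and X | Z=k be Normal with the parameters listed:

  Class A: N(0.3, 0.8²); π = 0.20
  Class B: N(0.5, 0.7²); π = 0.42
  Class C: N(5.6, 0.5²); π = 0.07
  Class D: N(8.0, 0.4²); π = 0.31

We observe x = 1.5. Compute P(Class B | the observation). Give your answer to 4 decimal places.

0.7271

Apply Bayes' rule: the posterior for each component is proportional to its prior times its likelihood at x.
Component likelihoods at x = 1.5:
  L_A = (1/(0.8·√(2π)))·exp(−(1.5−0.3)²/(2·0.8²)) = 0.498678·exp(-1.12500) = 0.161897
  L_B = (1/(0.7·√(2π)))·exp(−(1.5−0.5)²/(2·0.7²)) = 0.569918·exp(-1.02041) = 0.205426
  L_C = (1/(0.5·√(2π)))·exp(−(1.5−5.6)²/(2·0.5²)) = 0.797885·exp(-33.62000) = 1.99968e-15
  L_D = (1/(0.4·√(2π)))·exp(−(1.5−8.0)²/(2·0.4²)) = 0.997356·exp(-132.03125) = 4.55414e-58
Unnormalised posteriors:
  π_A·L_A = 0.20 × 0.161897 = 0.0323794
  π_B·L_B = 0.42 × 0.205426 = 0.0862787
  π_C·L_C = 0.07 × 1.99968e-15 = 1.39977e-16
  π_D·L_D = 0.31 × 4.55414e-58 = 1.41178e-58
Marginal: 0.0323794 + 0.0862787 + 1.39977e-16 + 1.41178e-58 = 0.118658
P(Class B | x) = 0.0862787 / 0.118658 ≈ 0.7271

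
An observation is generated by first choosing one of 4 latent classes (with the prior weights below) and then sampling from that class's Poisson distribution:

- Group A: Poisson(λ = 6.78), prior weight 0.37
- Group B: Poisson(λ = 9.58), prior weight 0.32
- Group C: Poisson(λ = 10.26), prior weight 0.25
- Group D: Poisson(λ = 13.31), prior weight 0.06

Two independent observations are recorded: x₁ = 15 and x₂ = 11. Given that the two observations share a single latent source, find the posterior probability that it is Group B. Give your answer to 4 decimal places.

0.3585

The responsibility of component k is π_k f_k(x) divided by Σ_j π_j f_j(x).
Since both observations come from the same component, the likelihood for component k is f_k(x₁)·f_k(x₂).
  p_A = [0.00255523] × [0.0396145] = 0.000101224
  p_B = [0.0277614] × [0.107975] = 0.00299754
  p_C = [0.0393414] × [0.116306] = 0.00457566
  p_D = [0.0924084] × [0.0964591] = 0.00891364
Unnormalised posteriors:
  π_A·p_A = 0.37 × 0.000101224 = 3.74529e-05
  π_B·p_B = 0.32 × 0.00299754 = 0.000959214
  π_C·p_C = 0.25 × 0.00457566 = 0.00114391
  π_D·p_D = 0.06 × 0.00891364 = 0.000534818
Normaliser: 3.74529e-05 + 0.000959214 + 0.00114391 + 0.000534818 = 0.0026754
Responsibility of Group B: 0.000959214 / 0.0026754 ≈ 0.3585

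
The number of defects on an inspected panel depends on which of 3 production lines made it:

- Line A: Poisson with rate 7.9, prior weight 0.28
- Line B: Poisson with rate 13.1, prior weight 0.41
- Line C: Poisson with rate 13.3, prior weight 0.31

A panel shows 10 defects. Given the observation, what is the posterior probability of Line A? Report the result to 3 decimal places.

0.314

Posterior ∝ prior × likelihood, so P(k | x) ∝ π_k f_k(x); normalise over all components.
Evaluate each component's likelihood at the observed value:
  f_A = 0.0967345
  f_B = 0.0838865
  f_C = 0.0799166
Prior × likelihood for each component:
  π_A·f_A = 0.28 × 0.0967345 = 0.0270857
  π_B·f_B = 0.41 × 0.0838865 = 0.0343935
  π_C·f_C = 0.31 × 0.0799166 = 0.0247741
Normaliser: 0.0270857 + 0.0343935 + 0.0247741 = 0.0862533
P(Line A | the observation) ≈ 0.314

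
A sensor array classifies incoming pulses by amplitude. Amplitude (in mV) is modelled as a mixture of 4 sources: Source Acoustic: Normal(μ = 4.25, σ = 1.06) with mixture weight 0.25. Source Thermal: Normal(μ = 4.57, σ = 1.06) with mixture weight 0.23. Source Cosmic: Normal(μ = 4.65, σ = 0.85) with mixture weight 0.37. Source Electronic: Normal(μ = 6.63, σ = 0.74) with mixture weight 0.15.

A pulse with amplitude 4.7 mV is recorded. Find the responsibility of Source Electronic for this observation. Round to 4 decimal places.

Apply Bayes' rule: the posterior for each component is proportional to its prior times its likelihood at x.
Evaluate each component's likelihood at the observed value:
  p_Acoustic = 0.343929
  p_Thermal = 0.373541
  p_Cosmic = 0.468533
  p_Electronic = 0.0179719
Multiply by the mixture weights:
  w_Acoustic·p_Acoustic = 0.25 × 0.343929 = 0.0859823
  w_Thermal·p_Thermal = 0.23 × 0.373541 = 0.0859144
  w_Cosmic·p_Cosmic = 0.37 × 0.468533 = 0.173357
  w_Electronic·p_Electronic = 0.15 × 0.0179719 = 0.00269578
Normaliser: 0.0859823 + 0.0859144 + 0.173357 + 0.00269578 = 0.34795
Responsibility of Source Electronic: 0.00269578 / 0.34795 ≈ 0.0077

0.0077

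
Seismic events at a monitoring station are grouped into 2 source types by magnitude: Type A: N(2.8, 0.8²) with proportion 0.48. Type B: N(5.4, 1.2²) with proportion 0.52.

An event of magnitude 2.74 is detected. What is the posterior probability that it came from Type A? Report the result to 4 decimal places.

By Bayes' theorem, P(k | x) = P(Z=k) f_k(x) / Σ_j P(Z=j) f_j(x).
Evaluate each component's likelihood at the observed value:
  p_A = (1/(0.8·√(2π)))·exp(−(2.74−2.8)²/(2·0.8²)) = 0.498678·exp(-0.00281) = 0.497277
  p_B = (1/(1.2·√(2π)))·exp(−(2.74−5.4)²/(2·1.2²)) = 0.332452·exp(-2.45681) = 0.0284939
Weight by the priors:
  P(Z=A)·p_A = 0.48 × 0.497277 = 0.238693
  P(Z=B)·p_B = 0.52 × 0.0284939 = 0.0148168
Marginal: 0.238693 + 0.0148168 = 0.25351
So the posterior for Type A is 0.238693 / 0.25351 ≈ 0.9416.

0.9416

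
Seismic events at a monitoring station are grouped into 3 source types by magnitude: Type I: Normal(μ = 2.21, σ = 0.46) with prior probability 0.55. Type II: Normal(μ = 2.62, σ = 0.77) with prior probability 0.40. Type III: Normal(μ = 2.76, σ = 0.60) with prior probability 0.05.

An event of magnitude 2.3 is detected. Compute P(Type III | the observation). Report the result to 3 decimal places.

0.036

P(component k | x) = P(Z=k)·f_k(x) / marginal(x), where marginal(x) = Σ_j P(Z=j)·f_j(x).
Component likelihoods at x = 2.3:
  f_I = (1/(0.46·√(2π)))·exp(−(2.3−2.21)²/(2·0.46²)) = 0.867266·exp(-0.01914) = 0.850824
  f_II = (1/(0.77·√(2π)))·exp(−(2.3−2.62)²/(2·0.77²)) = 0.518107·exp(-0.08636) = 0.475243
  f_III = (1/(0.60·√(2π)))·exp(−(2.3−2.76)²/(2·0.60²)) = 0.664904·exp(-0.29389) = 0.495592
Multiply by the mixture weights:
  P(Z=I)·f_I = 0.55 × 0.850824 = 0.467953
  P(Z=II)·f_II = 0.40 × 0.475243 = 0.190097
  P(Z=III)·f_III = 0.05 × 0.495592 = 0.0247796
Normaliser: 0.467953 + 0.190097 + 0.0247796 = 0.68283
So the posterior for Type III is 0.0247796 / 0.68283 ≈ 0.036.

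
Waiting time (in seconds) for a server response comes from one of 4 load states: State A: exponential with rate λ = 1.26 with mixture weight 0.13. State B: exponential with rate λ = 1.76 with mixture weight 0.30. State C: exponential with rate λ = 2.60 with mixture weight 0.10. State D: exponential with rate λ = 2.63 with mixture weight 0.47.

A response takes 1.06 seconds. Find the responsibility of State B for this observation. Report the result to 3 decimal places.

Apply Bayes' rule: the posterior for each component is proportional to its prior times its likelihood at x.
Component likelihoods at x = 1.06 seconds:
  p_A = 0.33138
  p_B = 0.272454
  p_C = 0.165218
  p_D = 0.161894
Weight by the priors:
  P(Z=A)·p_A = 0.13 × 0.33138 = 0.0430795
  P(Z=B)·p_B = 0.30 × 0.272454 = 0.0817361
  P(Z=C)·p_C = 0.10 × 0.165218 = 0.0165218
  P(Z=D)·p_D = 0.47 × 0.161894 = 0.07609
Normaliser: 0.0430795 + 0.0817361 + 0.0165218 + 0.07609 = 0.217427
P(State B | x) = 0.0817361 / 0.217427 ≈ 0.376

0.376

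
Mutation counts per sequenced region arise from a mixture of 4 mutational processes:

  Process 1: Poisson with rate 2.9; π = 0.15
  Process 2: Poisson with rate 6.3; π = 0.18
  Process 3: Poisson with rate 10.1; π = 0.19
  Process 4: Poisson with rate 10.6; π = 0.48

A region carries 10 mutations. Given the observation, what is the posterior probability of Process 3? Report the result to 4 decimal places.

P(component k | x) = π_k·f_k(x) / marginal(x), where marginal(x) = Σ_j π_j·f_j(x).
Poisson probabilities:
  p_1 = 0.000637915
  p_2 = 0.0498411
  p_3 = 0.125048
  p_4 = 0.122963
Weight by the priors:
  π_1·p_1 = 0.15 × 0.000637915 = 9.56873e-05
  π_2·p_2 = 0.18 × 0.0498411 = 0.00897139
  π_3·p_3 = 0.19 × 0.125048 = 0.0237591
  π_4·p_4 = 0.48 × 0.122963 = 0.0590222
Denominator: 9.56873e-05 + 0.00897139 + 0.0237591 + 0.0590222 = 0.0918484
Responsibility of Process 3: 0.0237591 / 0.0918484 ≈ 0.2587

0.2587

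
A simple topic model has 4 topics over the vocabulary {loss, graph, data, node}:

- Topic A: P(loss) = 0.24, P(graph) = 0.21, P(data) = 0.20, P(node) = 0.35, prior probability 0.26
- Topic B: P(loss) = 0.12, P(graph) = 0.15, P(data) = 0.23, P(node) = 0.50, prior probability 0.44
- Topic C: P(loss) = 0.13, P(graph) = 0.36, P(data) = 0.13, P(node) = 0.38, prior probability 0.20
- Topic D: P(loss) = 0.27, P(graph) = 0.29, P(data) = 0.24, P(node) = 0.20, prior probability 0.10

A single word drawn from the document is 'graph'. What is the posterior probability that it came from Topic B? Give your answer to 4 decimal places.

Apply Bayes' rule: the posterior for each component is proportional to its prior times its likelihood at x.
Component likelihoods at x = 'graph':
  f_A = P(graph | comp) = 0.21
  f_B = P(graph | comp) = 0.15
  f_C = P(graph | comp) = 0.36
  f_D = P(graph | comp) = 0.29
Unnormalised posteriors:
  π_A·f_A = 0.26 × 0.21 = 0.0546
  π_B·f_B = 0.44 × 0.15 = 0.066
  π_C·f_C = 0.20 × 0.36 = 0.072
  π_D·f_D = 0.10 × 0.29 = 0.029
Sum: 0.0546 + 0.066 + 0.072 + 0.029 = 0.2216
Responsibility of Topic B: 0.066 / 0.2216 ≈ 0.2978

0.2978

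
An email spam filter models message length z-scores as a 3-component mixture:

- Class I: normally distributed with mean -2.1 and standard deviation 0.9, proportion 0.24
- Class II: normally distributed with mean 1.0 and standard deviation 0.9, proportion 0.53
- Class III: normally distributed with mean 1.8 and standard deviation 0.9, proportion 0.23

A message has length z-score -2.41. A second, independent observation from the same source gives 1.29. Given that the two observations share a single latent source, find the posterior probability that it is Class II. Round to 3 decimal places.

0.668

By Bayes' theorem, P(k | x) = π_k f_k(x) / Σ_j π_j f_j(x).
Since both observations come from the same component, the likelihood for component k is f_k(x₁)·f_k(x₂).
  L_I = [0.417739] × [0.000367986] = 0.000153722
  L_II = [0.000338354] × [0.420845] = 0.000142395
  L_III = [7.85484e-06] × [0.377519] = 2.96535e-06
Weight by the priors:
  π_I·L_I = 0.24 × 0.000153722 = 3.68932e-05
  π_II·L_II = 0.53 × 0.000142395 = 7.54691e-05
  π_III·L_III = 0.23 × 2.96535e-06 = 6.82031e-07
Marginal: 3.68932e-05 + 7.54691e-05 + 6.82031e-07 = 0.000113044
P(Class II | data) ≈ 0.668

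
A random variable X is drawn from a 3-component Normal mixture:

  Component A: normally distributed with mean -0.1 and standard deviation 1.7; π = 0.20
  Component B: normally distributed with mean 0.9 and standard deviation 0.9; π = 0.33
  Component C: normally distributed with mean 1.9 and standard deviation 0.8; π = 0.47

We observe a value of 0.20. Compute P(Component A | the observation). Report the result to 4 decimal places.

0.2584

Apply Bayes' rule: the posterior for each component is proportional to its prior times its likelihood at x.
Component likelihoods at x = 0.20:
  L_A = (1/(1.7·√(2π)))·exp(−(0.20−-0.1)²/(2·1.7²)) = 0.234672·exp(-0.01557) = 0.231046
  L_B = (1/(0.9·√(2π)))·exp(−(0.20−0.9)²/(2·0.9²)) = 0.443269·exp(-0.30247) = 0.327572
  L_C = (1/(0.8·√(2π)))·exp(−(0.20−1.9)²/(2·0.8²)) = 0.498678·exp(-2.25781) = 0.0521512
Weight by the priors:
  π_A·L_A = 0.20 × 0.231046 = 0.0462092
  π_B·L_B = 0.33 × 0.327572 = 0.108099
  π_C·L_C = 0.47 × 0.0521512 = 0.0245111
Marginal: 0.0462092 + 0.108099 + 0.0245111 = 0.178819
Responsibility of Component A: 0.0462092 / 0.178819 ≈ 0.2584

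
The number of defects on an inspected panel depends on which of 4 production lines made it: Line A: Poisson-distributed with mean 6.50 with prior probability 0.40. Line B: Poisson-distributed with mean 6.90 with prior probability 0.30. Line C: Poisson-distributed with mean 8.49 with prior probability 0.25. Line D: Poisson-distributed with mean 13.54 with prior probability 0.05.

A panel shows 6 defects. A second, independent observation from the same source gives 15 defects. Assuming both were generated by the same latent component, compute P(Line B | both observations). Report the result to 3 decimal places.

0.202

Apply Bayes' rule: the posterior for each component is proportional to its prior times its likelihood at x.
Since both observations come from the same component, the likelihood for component k is f_k(x₁)·f_k(x₂).
  p_A = [e^(−6.50)·6.50^6/6! = 0.157483] × [0.00179592] = 0.000282827
  p_B = [e^(−6.90)·6.90^6/6! = 0.151053] × [0.00294853] = 0.000445384
  p_C = [e^(−8.49)·8.49^6/6! = 0.106894] × [0.0134882] = 0.00144181
  p_D = [e^(−13.54)·13.54^6/6! = 0.0112728] × [0.0949365] = 0.0010702
Unnormalised posteriors:
  π_A·p_A = 0.40 × 0.000282827 = 0.000113131
  π_B·p_B = 0.30 × 0.000445384 = 0.000133615
  π_C·p_C = 0.25 × 0.00144181 = 0.000360453
  π_D·p_D = 0.05 × 0.0010702 = 5.351e-05
Sum: 0.000113131 + 0.000133615 + 0.000360453 + 5.351e-05 = 0.000660709
Responsibility of Line B: 0.000133615 / 0.000660709 ≈ 0.202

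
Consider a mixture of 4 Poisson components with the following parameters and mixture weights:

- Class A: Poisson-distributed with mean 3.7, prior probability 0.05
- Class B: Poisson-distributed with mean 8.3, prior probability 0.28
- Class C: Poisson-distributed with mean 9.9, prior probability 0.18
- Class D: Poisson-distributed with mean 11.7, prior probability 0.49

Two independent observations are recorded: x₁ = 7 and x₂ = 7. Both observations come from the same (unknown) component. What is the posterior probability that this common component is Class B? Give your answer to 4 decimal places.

0.6373

By Bayes' theorem, P(k | x) = π_k f_k(x) / Σ_j π_j f_j(x).
Since both observations come from the same component, the likelihood for component k is f_k(x₁)·f_k(x₂).
  f_A = [0.0465685] × [0.0465685] = 0.00216862
  f_B = [0.133805] × [0.133805] = 0.0179037
  f_C = [0.0927898] × [0.0927898] = 0.00860996
  f_D = [0.0493884] × [0.0493884] = 0.00243922
Unnormalised posteriors:
  π_A·f_A = 0.05 × 0.00216862 = 0.000108431
  π_B·f_B = 0.28 × 0.0179037 = 0.00501305
  π_C·f_C = 0.18 × 0.00860996 = 0.00154979
  π_D·f_D = 0.49 × 0.00243922 = 0.00119522
Denominator: 0.000108431 + 0.00501305 + 0.00154979 + 0.00119522 = 0.00786649
P(Class B | x₁, x₂) ≈ 0.6373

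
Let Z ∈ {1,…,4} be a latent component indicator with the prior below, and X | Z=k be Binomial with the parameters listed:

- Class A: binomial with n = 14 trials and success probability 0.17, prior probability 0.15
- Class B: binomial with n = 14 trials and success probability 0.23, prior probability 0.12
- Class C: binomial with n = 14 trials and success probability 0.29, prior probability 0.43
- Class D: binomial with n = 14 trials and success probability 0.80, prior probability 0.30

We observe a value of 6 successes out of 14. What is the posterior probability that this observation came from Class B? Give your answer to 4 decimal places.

Posterior ∝ prior × likelihood, so P(k | x) ∝ π_k f_k(x); normalise over all components.
Binomial probabilities:
  f_A = 0.0163258
  f_B = 0.0549349
  f_C = 0.115348
  f_D = 0.00201528
Weight by the priors:
  π_A·f_A = 0.15 × 0.0163258 = 0.00244887
  π_B·f_B = 0.12 × 0.0549349 = 0.00659219
  π_C·f_C = 0.43 × 0.115348 = 0.0495996
  π_D·f_D = 0.30 × 0.00201528 = 0.000604584
Marginal: 0.00244887 + 0.00659219 + 0.0495996 + 0.000604584 = 0.0592453
So the posterior for Class B is 0.00659219 / 0.0592453 ≈ 0.1113.

0.1113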